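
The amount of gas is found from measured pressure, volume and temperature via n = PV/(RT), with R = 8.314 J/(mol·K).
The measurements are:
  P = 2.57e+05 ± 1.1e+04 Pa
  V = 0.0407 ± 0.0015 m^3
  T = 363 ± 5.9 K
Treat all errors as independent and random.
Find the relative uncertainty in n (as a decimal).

0.0588

Each factor contributes (exponent × relative error)² to (δn/n)²:
  (1·δP/P)² = (1×0.0428)² = 0.00183;  (1·δV/V)² = (1×0.0369)² = 0.00136;  (-1·δT/T)² = (-1×0.0163)² = 0.000264
δn/n = √(0.00345) = 0.0588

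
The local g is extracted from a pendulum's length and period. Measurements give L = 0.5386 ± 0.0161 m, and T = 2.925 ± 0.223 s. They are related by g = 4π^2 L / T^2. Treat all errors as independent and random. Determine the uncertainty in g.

Since g is a product/quotient, work with relative uncertainties:
  (1·δL/L)² = (1×0.0299)² = 0.000894;  (-2·δT/T)² = (-2×0.0762)² = 0.0232
δg/g = √(0.0241) = 0.155
g = 2.485 m/s^2, so δg = 0.155 × 2.485 = 0.386 m/s^2.

0.386 m/s^2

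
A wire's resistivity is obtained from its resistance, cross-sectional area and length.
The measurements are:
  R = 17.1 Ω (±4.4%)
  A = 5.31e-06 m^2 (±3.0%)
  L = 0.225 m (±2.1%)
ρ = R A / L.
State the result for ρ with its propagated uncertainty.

ρ is a product of powers, so relative uncertainties combine in quadrature:
  (1·δR/R)² = (1×0.0440)² = 0.00194;  (1·δA/A)² = (1×0.0300)² = 0.000900;  (-1·δL/L)² = (-1×0.0210)² = 0.000441
δρ/ρ = √(0.00328) = 0.0572
ρ = 0.000404 Ω·m, so δρ = 0.0572 × 0.000404 = 2.31e-05 Ω·m.

(4.04 ± 0.231) × 10^-4 Ω·m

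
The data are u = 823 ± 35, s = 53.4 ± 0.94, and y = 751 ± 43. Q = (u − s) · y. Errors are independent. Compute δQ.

42300

Let w = u − s = 770. δw = √(δu² + δs²) = √(1220 + 0.884) = 35.0, so δw/w = 0.0455.
Q is then a monomial in w, y:
δQ/Q = √((δw/w)² + (1·δy/y)²) = √(0.00207 + 0.00328) = 0.0731
Q = 5.78e+05, so δQ = 0.0731 × 5.78e+05 = 42300.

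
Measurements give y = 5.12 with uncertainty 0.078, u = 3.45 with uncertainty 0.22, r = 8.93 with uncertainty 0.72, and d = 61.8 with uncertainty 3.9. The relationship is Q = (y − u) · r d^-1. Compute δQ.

0.0418

Let w = y − u = 1.67. δw = √(δy² + δu²) = √(0.00608 + 0.0484) = 0.233, so δw/w = 0.140.
Q is then a monomial in w, r, d:
δQ/Q = √((δw/w)² + (1·δr/r)² + (-1·δd/d)²) = √(0.0195 + 0.00650 + 0.00398) = 0.173
Q = 0.241, so δQ = 0.173 × 0.241 = 0.0418.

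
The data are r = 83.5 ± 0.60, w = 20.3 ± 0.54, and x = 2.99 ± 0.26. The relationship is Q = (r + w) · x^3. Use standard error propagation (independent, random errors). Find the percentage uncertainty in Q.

26.1%

Let u = r + w = 104. δu = √(δr² + δw²) = √(0.360 + 0.292) = 0.807, so δu/u = 0.00778.
Q is then a monomial in u, x:
δQ/Q = √((δu/u)² + (3·δx/x)²) = √(6.05e-05 + 0.0681) = 0.261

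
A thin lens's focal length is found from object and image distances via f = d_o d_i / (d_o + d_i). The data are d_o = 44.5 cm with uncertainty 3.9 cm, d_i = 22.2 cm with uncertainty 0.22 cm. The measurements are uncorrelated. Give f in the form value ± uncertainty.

14.8 ± 0.443 cm

∂f/∂d_o = (d_i/(d_o+d_i))² = 0.111;  ∂f/∂d_i = (d_o/(d_o+d_i))² = 0.445
δf = √((∂f/∂d_o · δd_o)² + (∂f/∂d_i · δd_i)²) = √(0.187 + 0.00959) = 0.443 cm
f = 14.8 cm.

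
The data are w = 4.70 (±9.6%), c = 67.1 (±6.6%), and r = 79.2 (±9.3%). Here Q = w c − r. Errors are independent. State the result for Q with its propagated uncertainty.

Let p = w·c = 315. δp/p = √((1·δw/w)² + (1·δc/c)²) = √(0.00922 + 0.00436) = 0.116, so δp = 36.7.
Q = p − r: δQ = √(δp² + δr²) = √(1350 + 54.3) = 37.5
Q = 236.

236 ± 37.5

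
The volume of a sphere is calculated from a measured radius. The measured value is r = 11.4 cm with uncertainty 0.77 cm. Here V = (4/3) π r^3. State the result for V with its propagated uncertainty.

Products/powers → add relative errors in quadrature, weighted by exponent:
  (3·δr/r)² = (3×0.0675)² = 0.0411
δV/V = √(0.0411) = 0.203
V = 6210 cm^3, so δV = 0.203 × 6210 = 1260 cm^3.

6210 ± 1260 cm^3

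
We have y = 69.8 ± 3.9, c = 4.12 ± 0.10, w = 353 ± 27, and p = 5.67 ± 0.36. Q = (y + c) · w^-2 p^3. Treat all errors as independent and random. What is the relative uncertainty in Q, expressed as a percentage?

Let u = y + c = 73.9. δu = √(δy² + δc²) = √(15.2 + 0.0100) = 3.90, so δu/u = 0.0528.
Q is then a monomial in u, w, p:
δQ/Q = √((δu/u)² + (-2·δw/w)² + (3·δp/p)²) = √(0.00279 + 0.0234 + 0.0363) = 0.250

25.0%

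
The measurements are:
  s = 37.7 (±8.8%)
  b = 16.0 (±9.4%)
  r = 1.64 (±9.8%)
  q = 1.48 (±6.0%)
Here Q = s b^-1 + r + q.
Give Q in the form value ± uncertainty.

5.48 ± 0.355

Let p = s·b^-1 = 2.36. δp/p = √((1·δs/s)² + (-1·δb/b)²) = √(0.00774 + 0.00884) = 0.129, so δp = 0.303.
Q = p + r + q: δQ = √(δp² + δr² + δq²) = √(0.0921 + 0.0258 + 0.00789) = 0.355
Q = 5.48.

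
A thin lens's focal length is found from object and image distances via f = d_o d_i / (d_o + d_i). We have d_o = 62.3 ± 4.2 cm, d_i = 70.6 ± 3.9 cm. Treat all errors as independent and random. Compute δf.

1.46 cm

∂f/∂d_o = (d_i/(d_o+d_i))² = 0.282;  ∂f/∂d_i = (d_o/(d_o+d_i))² = 0.220
δf = √((∂f/∂d_o · δd_o)² + (∂f/∂d_i · δd_i)²) = √(1.40 + 0.734) = 1.46 cm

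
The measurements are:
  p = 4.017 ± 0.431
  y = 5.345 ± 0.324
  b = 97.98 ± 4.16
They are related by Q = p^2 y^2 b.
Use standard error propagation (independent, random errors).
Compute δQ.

11300

Q is a product of powers, so relative uncertainties combine in quadrature:
  (2·δp/p)² = (2×0.107)² = 0.0460;  (2·δy/y)² = (2×0.0606)² = 0.0147;  (1·δb/b)² = (1×0.0425)² = 0.00180
δQ/Q = √(0.0625) = 0.250
Q = 45170, so δQ = 0.250 × 45170 = 11300.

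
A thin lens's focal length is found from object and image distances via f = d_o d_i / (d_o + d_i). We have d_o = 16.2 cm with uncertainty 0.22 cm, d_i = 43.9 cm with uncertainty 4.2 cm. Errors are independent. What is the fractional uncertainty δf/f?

∂f/∂d_o = (d_i/(d_o+d_i))² = 0.534;  ∂f/∂d_i = (d_o/(d_o+d_i))² = 0.0727
δf = √((∂f/∂d_o · δd_o)² + (∂f/∂d_i · δd_i)²) = √(0.0138 + 0.0931) = 0.327 cm
f = 11.8 cm, so δf/f = 0.327/11.8 = 0.0276.

0.0276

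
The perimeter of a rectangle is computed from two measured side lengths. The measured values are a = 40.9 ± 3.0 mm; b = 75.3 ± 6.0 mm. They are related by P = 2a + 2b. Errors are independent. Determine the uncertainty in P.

P is a linear combination, so absolute uncertainties add in quadrature:
  (2·δa)² = 36.0;  (2·δb)² = 144
δP = √(180) = 13.4 mm

13.4 mm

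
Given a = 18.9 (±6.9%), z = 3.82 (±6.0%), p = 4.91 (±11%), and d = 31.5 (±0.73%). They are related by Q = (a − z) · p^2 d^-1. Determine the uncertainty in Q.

2.74

Let u = a − z = 15.1. δu = √(δa² + δz²) = √(1.70 + 0.0525) = 1.32, so δu/u = 0.0878.
Q is then a monomial in u, p, d:
δQ/Q = √((δu/u)² + (2·δp/p)² + (-1·δd/d)²) = √(0.00771 + 0.0484 + 5.33e-05) = 0.237
Q = 11.5, so δQ = 0.237 × 11.5 = 2.74.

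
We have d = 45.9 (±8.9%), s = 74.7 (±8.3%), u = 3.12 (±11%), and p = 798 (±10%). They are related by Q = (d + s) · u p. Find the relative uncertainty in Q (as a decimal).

Let w = d + s = 121. δw = √(δd² + δs²) = √(16.7 + 38.4) = 7.42, so δw/w = 0.0616.
Q is then a monomial in w, u, p:
δQ/Q = √((δw/w)² + (1·δu/u)² + (1·δp/p)²) = √(0.00379 + 0.0121 + 0.0100) = 0.161

0.161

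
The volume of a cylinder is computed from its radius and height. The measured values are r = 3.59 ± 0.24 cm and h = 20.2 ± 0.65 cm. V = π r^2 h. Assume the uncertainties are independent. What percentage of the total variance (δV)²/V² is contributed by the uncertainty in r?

94.5%

(δV/V)² = (2·δr/r)² + (1·δh/h)²
  r term: (2×0.0669)² = 0.0179
  h term: (1×0.0322)² = 0.00104
Total = 0.0189. Share from r = 0.0179/0.0189 = 0.945.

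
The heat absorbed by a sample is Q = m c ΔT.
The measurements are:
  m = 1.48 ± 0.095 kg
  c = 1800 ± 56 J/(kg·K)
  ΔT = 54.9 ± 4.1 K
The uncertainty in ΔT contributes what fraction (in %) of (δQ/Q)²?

(δQ/Q)² = (1·δm/m)² + (1·δc/c)² + (1·δΔT/ΔT)²
  m term: (1×0.0642)² = 0.00412
  c term: (1×0.0311)² = 0.000968
  ΔT term: (1×0.0747)² = 0.00558
Total = 0.0107. Share from ΔT = 0.00558/0.0107 = 0.523.

52.3%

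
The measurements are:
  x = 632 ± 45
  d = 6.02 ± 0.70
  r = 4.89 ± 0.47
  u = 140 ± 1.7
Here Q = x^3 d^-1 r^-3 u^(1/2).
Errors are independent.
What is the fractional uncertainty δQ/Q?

Each factor contributes (exponent × relative error)² to (δQ/Q)²:
  (3·δx/x)² = (3×0.0712)² = 0.0456;  (-1·δd/d)² = (-1×0.116)² = 0.0135;  (-3·δr/r)² = (-3×0.0961)² = 0.0831;  (½·δu/u)² = (0.5×0.0121)² = 3.69e-05
δQ/Q = √(0.142) = 0.377

0.377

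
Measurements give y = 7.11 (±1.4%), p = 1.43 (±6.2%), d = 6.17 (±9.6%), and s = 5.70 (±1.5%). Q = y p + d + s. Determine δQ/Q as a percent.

Let w = y·p = 10.2. δw/w = √((1·δy/y)² + (1·δp/p)²) = √(0.000196 + 0.00384) = 0.0636, so δw = 0.646.
Q = w + d + s: δQ = √(δw² + δd² + δs²) = √(0.418 + 0.351 + 0.00731) = 0.881
Q = 22.0, so δQ/Q = 0.881/22.0 = 0.0400.

4.00%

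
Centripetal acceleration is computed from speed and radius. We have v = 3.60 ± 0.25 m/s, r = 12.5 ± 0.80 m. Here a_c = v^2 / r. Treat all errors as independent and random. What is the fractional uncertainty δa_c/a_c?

0.153

Since a_c is a product/quotient, work with relative uncertainties:
  (2·δv/v)² = (2×0.0694)² = 0.0193;  (-1·δr/r)² = (-1×0.0640)² = 0.00410
δa_c/a_c = √(0.0234) = 0.153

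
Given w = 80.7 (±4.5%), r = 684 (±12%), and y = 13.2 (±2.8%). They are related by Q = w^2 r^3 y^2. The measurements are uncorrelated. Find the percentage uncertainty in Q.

Q is a product of powers, so relative uncertainties combine in quadrature:
  (2·δw/w)² = (2×0.0450)² = 0.00810;  (3·δr/r)² = (3×0.120)² = 0.130;  (2·δy/y)² = (2×0.0280)² = 0.00314
δQ/Q = √(0.141) = 0.375

37.5%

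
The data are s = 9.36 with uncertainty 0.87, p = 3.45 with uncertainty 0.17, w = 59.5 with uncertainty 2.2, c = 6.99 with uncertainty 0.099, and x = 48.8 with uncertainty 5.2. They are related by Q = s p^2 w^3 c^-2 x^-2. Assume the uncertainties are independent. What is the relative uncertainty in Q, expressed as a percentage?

Q is a product of powers, so relative uncertainties combine in quadrature:
  (1·δs/s)² = (1×0.0929)² = 0.00864;  (2·δp/p)² = (2×0.0493)² = 0.00971;  (3·δw/w)² = (3×0.0370)² = 0.0123;  (-2·δc/c)² = (-2×0.0142)² = 0.000802;  (-2·δx/x)² = (-2×0.107)² = 0.0454
δQ/Q = √(0.0769) = 0.277

27.7%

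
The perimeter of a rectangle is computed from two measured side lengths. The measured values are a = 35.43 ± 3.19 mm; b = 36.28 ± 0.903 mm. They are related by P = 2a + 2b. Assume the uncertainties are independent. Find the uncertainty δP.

6.63 mm

Sums and differences: (δP)² = Σ (cᵢ δxᵢ)².
  (2·δa)² = 40.7;  (2·δb)² = 3.26
δP = √(44.0) = 6.63 mm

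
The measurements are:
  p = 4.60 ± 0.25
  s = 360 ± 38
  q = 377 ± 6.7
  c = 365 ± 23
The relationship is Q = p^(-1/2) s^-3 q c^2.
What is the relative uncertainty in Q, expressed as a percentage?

34.2%

Relative error in a monomial: (δQ/Q)² = Σ (nᵢ · δxᵢ/xᵢ)².
  (−½·δp/p)² = (-0.5×0.0543)² = 0.000738;  (-3·δs/s)² = (-3×0.106)² = 0.100;  (1·δq/q)² = (1×0.0178)² = 0.000316;  (2·δc/c)² = (2×0.0630)² = 0.0159
δQ/Q = √(0.117) = 0.342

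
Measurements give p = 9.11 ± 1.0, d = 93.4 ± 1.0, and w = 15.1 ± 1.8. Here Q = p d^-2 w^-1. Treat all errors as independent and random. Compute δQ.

1.13e-05

Since Q is a product/quotient, work with relative uncertainties:
  (1·δp/p)² = (1×0.110)² = 0.0120;  (-2·δd/d)² = (-2×0.0107)² = 0.000459;  (-1·δw/w)² = (-1×0.119)² = 0.0142
δQ/Q = √(0.0267) = 0.163
Q = 6.92e-05, so δQ = 0.163 × 6.92e-05 = 1.13e-05.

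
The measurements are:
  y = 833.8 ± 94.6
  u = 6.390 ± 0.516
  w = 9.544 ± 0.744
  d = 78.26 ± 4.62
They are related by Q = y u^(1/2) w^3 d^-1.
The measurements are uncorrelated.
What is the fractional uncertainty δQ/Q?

0.270

Each factor contributes (exponent × relative error)² to (δQ/Q)²:
  (1·δy/y)² = (1×0.113)² = 0.0129;  (½·δu/u)² = (0.5×0.0808)² = 0.00163;  (3·δw/w)² = (3×0.0780)² = 0.0547;  (-1·δd/d)² = (-1×0.0590)² = 0.00349
δQ/Q = √(0.0727) = 0.270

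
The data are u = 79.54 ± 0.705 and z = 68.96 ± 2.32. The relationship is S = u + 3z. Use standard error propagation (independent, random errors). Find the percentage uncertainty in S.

2.44%

Absolute uncertainties add in quadrature for a linear combination:
  (δu)² = 0.497;  (3·δz)² = 48.4
δS = √(48.9) = 7.00
S = 286.4, so δS/S = 7.00/286.4 = 0.0244.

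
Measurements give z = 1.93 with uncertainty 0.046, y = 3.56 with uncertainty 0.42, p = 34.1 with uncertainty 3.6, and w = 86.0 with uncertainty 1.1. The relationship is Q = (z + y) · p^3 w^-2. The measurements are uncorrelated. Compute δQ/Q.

Let u = z + y = 5.49. δu = √(δz² + δy²) = √(0.00212 + 0.176) = 0.423, so δu/u = 0.0770.
Q is then a monomial in u, p, w:
δQ/Q = √((δu/u)² + (3·δp/p)² + (-2·δw/w)²) = √(0.00592 + 0.100 + 0.000654) = 0.327

0.327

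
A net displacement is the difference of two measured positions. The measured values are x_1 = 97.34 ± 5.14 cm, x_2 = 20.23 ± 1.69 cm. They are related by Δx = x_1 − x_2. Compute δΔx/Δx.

0.0702

Absolute uncertainties add in quadrature for a linear combination:
  (δx_1)² = 26.4;  (δx_2)² = 2.86
δΔx = √(29.3) = 5.41 cm
Δx = 77.11 cm, so δΔx/Δx = 5.41/77.11 = 0.0702.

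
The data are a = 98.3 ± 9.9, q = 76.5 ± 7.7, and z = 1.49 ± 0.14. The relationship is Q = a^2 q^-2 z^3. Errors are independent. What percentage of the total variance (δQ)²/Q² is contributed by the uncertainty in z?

49.5%

(δQ/Q)² = (2·δa/a)² + (-2·δq/q)² + (3·δz/z)²
  a term: (2×0.101)² = 0.0406
  q term: (-2×0.101)² = 0.0405
  z term: (3×0.0940)² = 0.0795
Total = 0.161. Share from z = 0.0795/0.161 = 0.495.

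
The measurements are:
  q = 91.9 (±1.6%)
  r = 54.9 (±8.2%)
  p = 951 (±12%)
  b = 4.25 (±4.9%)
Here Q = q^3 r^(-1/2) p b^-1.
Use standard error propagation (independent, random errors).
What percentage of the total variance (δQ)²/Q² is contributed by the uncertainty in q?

(δQ/Q)² = (3·δq/q)² + (−½·δr/r)² + (1·δp/p)² + (-1·δb/b)²
  q term: (3×0.0160)² = 0.00230
  r term: (-0.5×0.0820)² = 0.00168
  p term: (1×0.120)² = 0.0144
  b term: (-1×0.0490)² = 0.00240
Total = 0.0208. Share from q = 0.00230/0.0208 = 0.111.

11.1%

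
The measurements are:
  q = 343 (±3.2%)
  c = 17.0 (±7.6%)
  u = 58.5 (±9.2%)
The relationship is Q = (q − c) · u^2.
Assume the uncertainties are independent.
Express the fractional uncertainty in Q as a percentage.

18.7%

Let w = q − c = 326. δw = √(δq² + δc²) = √(120 + 1.67) = 11.1, so δw/w = 0.0339.
Q is then a monomial in w, u:
δQ/Q = √((δw/w)² + (2·δu/u)²) = √(0.00115 + 0.0339) = 0.187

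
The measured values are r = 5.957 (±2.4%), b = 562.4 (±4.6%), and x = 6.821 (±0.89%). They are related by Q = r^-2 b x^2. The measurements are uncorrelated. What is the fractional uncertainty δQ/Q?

Q is a product of powers, so relative uncertainties combine in quadrature:
  (-2·δr/r)² = (-2×0.0240)² = 0.00230;  (1·δb/b)² = (1×0.0460)² = 0.00212;  (2·δx/x)² = (2×0.00890)² = 0.000317
δQ/Q = √(0.00474) = 0.0688

0.0688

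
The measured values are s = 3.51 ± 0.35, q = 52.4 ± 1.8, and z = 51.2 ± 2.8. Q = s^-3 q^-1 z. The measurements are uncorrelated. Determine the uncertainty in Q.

0.00691

Products/powers → add relative errors in quadrature, weighted by exponent:
  (-3·δs/s)² = (-3×0.0997)² = 0.0895;  (-1·δq/q)² = (-1×0.0344)² = 0.00118;  (1·δz/z)² = (1×0.0547)² = 0.00299
δQ/Q = √(0.0937) = 0.306
Q = 0.0226, so δQ = 0.306 × 0.0226 = 0.00691.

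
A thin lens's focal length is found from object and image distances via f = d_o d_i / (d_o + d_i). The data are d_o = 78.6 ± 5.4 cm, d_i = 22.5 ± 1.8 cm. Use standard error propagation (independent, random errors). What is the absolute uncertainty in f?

∂f/∂d_o = (d_i/(d_o+d_i))² = 0.0495;  ∂f/∂d_i = (d_o/(d_o+d_i))² = 0.604
δf = √((∂f/∂d_o · δd_o)² + (∂f/∂d_i · δd_i)²) = √(0.0715 + 1.18) = 1.12 cm

1.12 cm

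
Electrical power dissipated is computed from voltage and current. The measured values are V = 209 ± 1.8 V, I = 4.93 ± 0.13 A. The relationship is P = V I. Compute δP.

28.6 W

Relative error in a monomial: (δP/P)² = Σ (nᵢ · δxᵢ/xᵢ)².
  (1·δV/V)² = (1×0.00861)² = 7.42e-05;  (1·δI/I)² = (1×0.0264)² = 0.000695
δP/P = √(0.000770) = 0.0277
P = 1030 W, so δP = 0.0277 × 1030 = 28.6 W.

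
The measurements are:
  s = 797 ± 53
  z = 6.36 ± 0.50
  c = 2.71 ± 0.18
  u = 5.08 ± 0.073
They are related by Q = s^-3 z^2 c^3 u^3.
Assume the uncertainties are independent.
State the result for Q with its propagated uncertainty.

(2.08 ± 0.679) × 10^-4

Relative error in a monomial: (δQ/Q)² = Σ (nᵢ · δxᵢ/xᵢ)².
  (-3·δs/s)² = (-3×0.0665)² = 0.0398;  (2·δz/z)² = (2×0.0786)² = 0.0247;  (3·δc/c)² = (3×0.0664)² = 0.0397;  (3·δu/u)² = (3×0.0144)² = 0.00186
δQ/Q = √(0.106) = 0.326
Q = 0.000208, so δQ = 0.326 × 0.000208 = 6.79e-05.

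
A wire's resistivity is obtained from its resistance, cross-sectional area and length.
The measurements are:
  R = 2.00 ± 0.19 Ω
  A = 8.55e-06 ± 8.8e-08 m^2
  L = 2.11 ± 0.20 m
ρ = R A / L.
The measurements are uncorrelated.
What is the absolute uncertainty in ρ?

1.09e-06 Ω·m

Since ρ is a product/quotient, work with relative uncertainties:
  (1·δR/R)² = (1×0.0950)² = 0.00903;  (1·δA/A)² = (1×0.0103)² = 0.000106;  (-1·δL/L)² = (-1×0.0948)² = 0.00898
δρ/ρ = √(0.0181) = 0.135
ρ = 8.1e-06 Ω·m, so δρ = 0.135 × 8.1e-06 = 1.09e-06 Ω·m.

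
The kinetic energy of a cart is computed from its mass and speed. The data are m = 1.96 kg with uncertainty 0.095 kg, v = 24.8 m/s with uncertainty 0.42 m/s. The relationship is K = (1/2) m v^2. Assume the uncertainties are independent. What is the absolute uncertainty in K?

K is a product of powers, so relative uncertainties combine in quadrature:
  (1·δm/m)² = (1×0.0485)² = 0.00235;  (2·δv/v)² = (2×0.0169)² = 0.00115
δK/K = √(0.00350) = 0.0591
K = 603 J, so δK = 0.0591 × 603 = 35.6 J.

35.6 J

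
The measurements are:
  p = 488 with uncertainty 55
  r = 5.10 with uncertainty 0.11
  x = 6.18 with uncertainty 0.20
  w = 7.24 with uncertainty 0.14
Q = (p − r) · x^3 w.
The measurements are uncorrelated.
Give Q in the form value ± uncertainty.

Let u = p − r = 483. δu = √(δp² + δr²) = √(3020 + 0.0121) = 55.0, so δu/u = 0.114.
Q is then a monomial in u, x, w:
δQ/Q = √((δu/u)² + (3·δx/x)² + (1·δw/w)²) = √(0.0130 + 0.00943 + 0.000374) = 0.151
Q = 8.25e+05, so δQ = 0.151 × 8.25e+05 = 1.25e+05.

(8.25 ± 1.25) × 10^5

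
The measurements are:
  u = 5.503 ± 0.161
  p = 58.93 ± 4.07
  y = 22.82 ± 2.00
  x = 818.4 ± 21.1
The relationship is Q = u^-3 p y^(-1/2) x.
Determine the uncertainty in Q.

Q is a product of powers, so relative uncertainties combine in quadrature:
  (-3·δu/u)² = (-3×0.0293)² = 0.00770;  (1·δp/p)² = (1×0.0691)² = 0.00477;  (−½·δy/y)² = (-0.5×0.0876)² = 0.00192;  (1·δx/x)² = (1×0.0258)² = 0.000665
δQ/Q = √(0.0151) = 0.123
Q = 60.58, so δQ = 0.123 × 60.58 = 7.43.

7.43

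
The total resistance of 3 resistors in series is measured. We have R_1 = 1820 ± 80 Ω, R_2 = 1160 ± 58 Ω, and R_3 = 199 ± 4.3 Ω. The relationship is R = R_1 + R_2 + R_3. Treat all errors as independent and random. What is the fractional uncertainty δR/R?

For a sum/difference, combine absolute errors in quadrature:
  (δR_1)² = 6400;  (δR_2)² = 3360;  (δR_3)² = 18.5
δR = √(9780) = 98.9 Ω
R = 3180 Ω, so δR/R = 98.9/3180 = 0.0311.

0.0311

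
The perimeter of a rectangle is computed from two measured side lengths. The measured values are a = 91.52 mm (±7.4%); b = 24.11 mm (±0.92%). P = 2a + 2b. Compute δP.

Absolute uncertainties add in quadrature for a linear combination:
  (2·δa)² = 183;  (2·δb)² = 0.197
δP = √(184) = 13.6 mm

13.6 mm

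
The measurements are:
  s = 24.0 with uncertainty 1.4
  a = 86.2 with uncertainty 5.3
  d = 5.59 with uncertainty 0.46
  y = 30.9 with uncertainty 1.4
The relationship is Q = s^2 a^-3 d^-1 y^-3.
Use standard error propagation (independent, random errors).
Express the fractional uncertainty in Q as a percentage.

27.0%

Q is a product of powers, so relative uncertainties combine in quadrature:
  (2·δs/s)² = (2×0.0583)² = 0.0136;  (-3·δa/a)² = (-3×0.0615)² = 0.0340;  (-1·δd/d)² = (-1×0.0823)² = 0.00677;  (-3·δy/y)² = (-3×0.0453)² = 0.0185
δQ/Q = √(0.0729) = 0.270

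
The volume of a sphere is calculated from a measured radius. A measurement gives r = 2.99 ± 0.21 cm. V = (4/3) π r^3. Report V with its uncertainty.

112 ± 23.6 cm^3

V is a product of powers, so relative uncertainties combine in quadrature:
  (3·δr/r)² = (3×0.0702)² = 0.0444
δV/V = √(0.0444) = 0.211
V = 112 cm^3, so δV = 0.211 × 112 = 23.6 cm^3.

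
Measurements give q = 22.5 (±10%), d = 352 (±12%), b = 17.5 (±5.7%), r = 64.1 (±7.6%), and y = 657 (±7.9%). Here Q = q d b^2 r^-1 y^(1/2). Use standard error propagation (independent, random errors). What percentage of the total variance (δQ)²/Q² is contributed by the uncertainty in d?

(δQ/Q)² = (1·δq/q)² + (1·δd/d)² + (2·δb/b)² + (-1·δr/r)² + (½·δy/y)²
  q term: (1×0.100)² = 0.0100
  d term: (1×0.120)² = 0.0144
  b term: (2×0.0570)² = 0.0130
  r term: (-1×0.0760)² = 0.00578
  y term: (0.5×0.0790)² = 0.00156
Total = 0.0447. Share from d = 0.0144/0.0447 = 0.322.

32.2%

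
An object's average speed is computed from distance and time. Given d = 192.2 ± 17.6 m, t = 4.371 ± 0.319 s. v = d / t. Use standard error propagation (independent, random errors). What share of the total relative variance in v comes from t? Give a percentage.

(δv/v)² = (1·δd/d)² + (-1·δt/t)²
  d term: (1×0.0916)² = 0.00839
  t term: (-1×0.0730)² = 0.00533
Total = 0.0137. Share from t = 0.00533/0.0137 = 0.388.

38.8%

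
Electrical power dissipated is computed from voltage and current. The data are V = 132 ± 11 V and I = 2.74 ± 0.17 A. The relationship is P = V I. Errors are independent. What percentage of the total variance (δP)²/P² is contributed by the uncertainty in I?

(δP/P)² = (1·δV/V)² + (1·δI/I)²
  V term: (1×0.0833)² = 0.00694
  I term: (1×0.0620)² = 0.00385
Total = 0.0108. Share from I = 0.00385/0.0108 = 0.357.

35.7%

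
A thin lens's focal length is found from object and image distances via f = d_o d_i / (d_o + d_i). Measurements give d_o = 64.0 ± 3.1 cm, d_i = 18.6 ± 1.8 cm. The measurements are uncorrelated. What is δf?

1.09 cm

∂f/∂d_o = (d_i/(d_o+d_i))² = 0.0507;  ∂f/∂d_i = (d_o/(d_o+d_i))² = 0.600
δf = √((∂f/∂d_o · δd_o)² + (∂f/∂d_i · δd_i)²) = √(0.0247 + 1.17) = 1.09 cm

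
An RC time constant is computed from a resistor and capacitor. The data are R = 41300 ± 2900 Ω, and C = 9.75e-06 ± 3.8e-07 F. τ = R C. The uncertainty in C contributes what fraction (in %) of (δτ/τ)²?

23.6%

(δτ/τ)² = (1·δR/R)² + (1·δC/C)²
  R term: (1×0.0702)² = 0.00493
  C term: (1×0.0390)² = 0.00152
Total = 0.00645. Share from C = 0.00152/0.00645 = 0.236.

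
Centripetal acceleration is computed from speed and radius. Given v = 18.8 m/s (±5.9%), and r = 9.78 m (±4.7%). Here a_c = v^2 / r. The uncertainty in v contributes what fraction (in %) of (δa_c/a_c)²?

(δa_c/a_c)² = (2·δv/v)² + (-1·δr/r)²
  v term: (2×0.0590)² = 0.0139
  r term: (-1×0.0470)² = 0.00221
Total = 0.0161. Share from v = 0.0139/0.0161 = 0.863.

86.3%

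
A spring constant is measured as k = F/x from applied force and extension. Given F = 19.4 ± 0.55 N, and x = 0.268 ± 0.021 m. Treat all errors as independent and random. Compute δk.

6.03 N/m

Each factor contributes (exponent × relative error)² to (δk/k)²:
  (1·δF/F)² = (1×0.0284)² = 0.000804;  (-1·δx/x)² = (-1×0.0784)² = 0.00614
δk/k = √(0.00694) = 0.0833
k = 72.4 N/m, so δk = 0.0833 × 72.4 = 6.03 N/m.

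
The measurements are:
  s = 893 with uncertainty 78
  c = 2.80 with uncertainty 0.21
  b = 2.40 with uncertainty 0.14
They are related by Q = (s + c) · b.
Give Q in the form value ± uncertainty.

2150 ± 225

Let u = s + c = 896. δu = √(δs² + δc²) = √(6080 + 0.0441) = 78.0, so δu/u = 0.0871.
Q is then a monomial in u, b:
δQ/Q = √((δu/u)² + (1·δb/b)²) = √(0.00758 + 0.00340) = 0.105
Q = 2150, so δQ = 0.105 × 2150 = 225.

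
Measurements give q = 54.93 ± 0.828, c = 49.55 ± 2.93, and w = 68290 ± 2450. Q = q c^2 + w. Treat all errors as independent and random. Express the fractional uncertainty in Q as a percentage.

8.01%

Let p = q·c^2 = 134900. δp/p = √((1·δq/q)² + (2·δc/c)²) = √(0.000227 + 0.0140) = 0.119, so δp = 16100.
Q = p + w: δQ = √(δp² + δw²) = √(2.59e+08 + 6e+06) = 16300
Q = 203200, so δQ/Q = 16300/203200 = 0.0801.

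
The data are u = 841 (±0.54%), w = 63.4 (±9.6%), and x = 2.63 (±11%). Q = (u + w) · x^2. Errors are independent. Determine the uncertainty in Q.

Let h = u + w = 904. δh = √(δu² + δw²) = √(20.6 + 37.0) = 7.59, so δh/h = 0.00840.
Q is then a monomial in h, x:
δQ/Q = √((δh/h)² + (2·δx/x)²) = √(7.05e-05 + 0.0484) = 0.220
Q = 6260, so δQ = 0.220 × 6260 = 1380.

1380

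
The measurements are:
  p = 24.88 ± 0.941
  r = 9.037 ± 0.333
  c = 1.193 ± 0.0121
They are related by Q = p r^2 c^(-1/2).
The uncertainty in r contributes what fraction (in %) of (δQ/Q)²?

78.9%

(δQ/Q)² = (1·δp/p)² + (2·δr/r)² + (−½·δc/c)²
  p term: (1×0.0378)² = 0.00143
  r term: (2×0.0368)² = 0.00543
  c term: (-0.5×0.0101)² = 2.57e-05
Total = 0.00689. Share from r = 0.00543/0.00689 = 0.789.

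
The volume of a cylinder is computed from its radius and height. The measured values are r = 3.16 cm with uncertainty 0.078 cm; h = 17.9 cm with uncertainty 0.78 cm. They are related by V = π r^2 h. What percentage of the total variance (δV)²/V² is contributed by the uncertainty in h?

(δV/V)² = (2·δr/r)² + (1·δh/h)²
  r term: (2×0.0247)² = 0.00244
  h term: (1×0.0436)² = 0.00190
Total = 0.00434. Share from h = 0.00190/0.00434 = 0.438.

43.8%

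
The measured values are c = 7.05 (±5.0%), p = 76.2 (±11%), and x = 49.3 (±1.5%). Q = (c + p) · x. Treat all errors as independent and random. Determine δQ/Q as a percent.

10.2%

Let u = c + p = 83.2. δu = √(δc² + δp²) = √(0.124 + 70.3) = 8.39, so δu/u = 0.101.
Q is then a monomial in u, x:
δQ/Q = √((δu/u)² + (1·δx/x)²) = √(0.0102 + 0.000225) = 0.102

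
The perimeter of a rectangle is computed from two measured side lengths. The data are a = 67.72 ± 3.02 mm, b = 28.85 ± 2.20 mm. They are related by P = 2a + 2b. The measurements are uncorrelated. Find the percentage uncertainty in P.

P is a linear combination, so absolute uncertainties add in quadrature:
  (2·δa)² = 36.5;  (2·δb)² = 19.4
δP = √(55.8) = 7.47 mm
P = 193.1 mm, so δP/P = 7.47/193.1 = 0.0387.

3.87%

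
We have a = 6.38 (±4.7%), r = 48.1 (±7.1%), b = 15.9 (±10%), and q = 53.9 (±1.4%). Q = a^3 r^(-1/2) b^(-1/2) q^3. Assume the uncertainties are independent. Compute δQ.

Q is a product of powers, so relative uncertainties combine in quadrature:
  (3·δa/a)² = (3×0.0470)² = 0.0199;  (−½·δr/r)² = (-0.5×0.0710)² = 0.00126;  (−½·δb/b)² = (-0.5×0.100)² = 0.00250;  (3·δq/q)² = (3×0.0140)² = 0.00176
δQ/Q = √(0.0254) = 0.159
Q = 1.47e+06, so δQ = 0.159 × 1.47e+06 = 2.34e+05.

2.34e+05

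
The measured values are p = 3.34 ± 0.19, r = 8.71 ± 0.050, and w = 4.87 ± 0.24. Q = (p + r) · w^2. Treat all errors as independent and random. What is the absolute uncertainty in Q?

28.6

Let u = p + r = 12.1. δu = √(δp² + δr²) = √(0.0361 + 0.00250) = 0.196, so δu/u = 0.0163.
Q is then a monomial in u, w:
δQ/Q = √((δu/u)² + (2·δw/w)²) = √(0.000266 + 0.00971) = 0.0999
Q = 286, so δQ = 0.0999 × 286 = 28.6.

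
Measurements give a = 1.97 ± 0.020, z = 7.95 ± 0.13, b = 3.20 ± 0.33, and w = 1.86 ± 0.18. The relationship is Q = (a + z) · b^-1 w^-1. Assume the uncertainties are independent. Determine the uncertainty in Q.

Let u = a + z = 9.92. δu = √(δa² + δz²) = √(0.000400 + 0.0169) = 0.132, so δu/u = 0.0133.
Q is then a monomial in u, b, w:
δQ/Q = √((δu/u)² + (-1·δb/b)² + (-1·δw/w)²) = √(0.000176 + 0.0106 + 0.00937) = 0.142
Q = 1.67, so δQ = 0.142 × 1.67 = 0.237.

0.237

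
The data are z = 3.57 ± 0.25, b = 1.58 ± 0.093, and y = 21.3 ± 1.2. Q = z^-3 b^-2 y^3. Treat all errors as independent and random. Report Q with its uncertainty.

85.1 ± 25.0

Q is a product of powers, so relative uncertainties combine in quadrature:
  (-3·δz/z)² = (-3×0.0700)² = 0.0441;  (-2·δb/b)² = (-2×0.0589)² = 0.0139;  (3·δy/y)² = (3×0.0563)² = 0.0286
δQ/Q = √(0.0866) = 0.294
Q = 85.1, so δQ = 0.294 × 85.1 = 25.0.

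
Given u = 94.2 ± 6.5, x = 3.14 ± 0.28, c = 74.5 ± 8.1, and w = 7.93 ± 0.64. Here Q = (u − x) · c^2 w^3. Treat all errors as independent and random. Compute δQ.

Let h = u − x = 91.1. δh = √(δu² + δx²) = √(42.2 + 0.0784) = 6.51, so δh/h = 0.0714.
Q is then a monomial in h, c, w:
δQ/Q = √((δh/h)² + (2·δc/c)² + (3·δw/w)²) = √(0.00510 + 0.0473 + 0.0586) = 0.333
Q = 2.52e+08, so δQ = 0.333 × 2.52e+08 = 8.4e+07.

8.4e+07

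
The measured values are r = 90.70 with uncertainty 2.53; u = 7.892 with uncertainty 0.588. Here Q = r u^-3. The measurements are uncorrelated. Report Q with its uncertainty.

Products/powers → add relative errors in quadrature, weighted by exponent:
  (1·δr/r)² = (1×0.0279)² = 0.000778;  (-3·δu/u)² = (-3×0.0745)² = 0.0500
δQ/Q = √(0.0507) = 0.225
Q = 0.1845, so δQ = 0.225 × 0.1845 = 0.0416.

0.1845 ± 0.0416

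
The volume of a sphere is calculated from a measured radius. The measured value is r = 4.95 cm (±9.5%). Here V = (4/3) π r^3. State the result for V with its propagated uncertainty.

For a monomial V ∝ r^3, fractional errors add in quadrature:
  (3·δr/r)² = (3×0.0950)² = 0.0812
δV/V = √(0.0812) = 0.285
V = 508 cm^3, so δV = 0.285 × 508 = 145 cm^3.

508 ± 145 cm^3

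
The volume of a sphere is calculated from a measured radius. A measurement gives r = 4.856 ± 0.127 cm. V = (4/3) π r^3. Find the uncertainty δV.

V ∝ r^3, so δV/V = |3| · δr/r = 3 × 0.0262 = 0.0785.
V = 479.7 cm^3, so δV = 0.0785 × 479.7 = 37.6 cm^3.

37.6 cm^3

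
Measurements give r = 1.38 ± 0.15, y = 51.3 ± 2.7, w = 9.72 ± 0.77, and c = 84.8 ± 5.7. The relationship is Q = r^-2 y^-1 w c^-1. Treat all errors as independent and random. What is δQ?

0.000289

Products/powers → add relative errors in quadrature, weighted by exponent:
  (-2·δr/r)² = (-2×0.109)² = 0.0473;  (-1·δy/y)² = (-1×0.0526)² = 0.00277;  (1·δw/w)² = (1×0.0792)² = 0.00628;  (-1·δc/c)² = (-1×0.0672)² = 0.00452
δQ/Q = √(0.0608) = 0.247
Q = 0.00117, so δQ = 0.247 × 0.00117 = 0.000289.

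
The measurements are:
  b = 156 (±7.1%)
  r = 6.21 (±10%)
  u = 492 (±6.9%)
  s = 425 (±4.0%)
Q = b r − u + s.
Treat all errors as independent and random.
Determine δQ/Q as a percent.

Let p = b·r = 969. δp/p = √((1·δb/b)² + (1·δr/r)²) = √(0.00504 + 0.0100) = 0.123, so δp = 119.
Q = p − u + s: δQ = √(δp² + δu² + δs²) = √(14100 + 1150 + 289) = 125
Q = 902, so δQ/Q = 125/902 = 0.138.

13.8%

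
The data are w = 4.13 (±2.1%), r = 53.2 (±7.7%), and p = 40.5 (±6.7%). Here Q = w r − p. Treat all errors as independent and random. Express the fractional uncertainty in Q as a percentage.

Let h = w·r = 220. δh/h = √((1·δw/w)² + (1·δr/r)²) = √(0.000441 + 0.00593) = 0.0798, so δh = 17.5.
Q = h − p: δQ = √(δh² + δp²) = √(308 + 7.36) = 17.7
Q = 179, so δQ/Q = 17.7/179 = 0.0990.

9.90%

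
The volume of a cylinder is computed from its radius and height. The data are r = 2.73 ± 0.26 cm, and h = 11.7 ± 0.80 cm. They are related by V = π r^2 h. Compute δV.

55.4 cm^3

Each factor contributes (exponent × relative error)² to (δV/V)²:
  (2·δr/r)² = (2×0.0952)² = 0.0363;  (1·δh/h)² = (1×0.0684)² = 0.00468
δV/V = √(0.0410) = 0.202
V = 274 cm^3, so δV = 0.202 × 274 = 55.4 cm^3.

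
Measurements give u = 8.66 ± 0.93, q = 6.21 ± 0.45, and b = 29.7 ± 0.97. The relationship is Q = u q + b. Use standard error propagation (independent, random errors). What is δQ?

Let p = u·q = 53.8. δp/p = √((1·δu/u)² + (1·δq/q)²) = √(0.0115 + 0.00525) = 0.130, so δp = 6.97.
Q = p + b: δQ = √(δp² + δb²) = √(48.5 + 0.941) = 7.03

7.03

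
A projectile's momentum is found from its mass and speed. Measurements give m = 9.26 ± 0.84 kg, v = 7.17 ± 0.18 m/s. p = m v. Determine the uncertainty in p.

6.25 kg·m/s

Each factor contributes (exponent × relative error)² to (δp/p)²:
  (1·δm/m)² = (1×0.0907)² = 0.00823;  (1·δv/v)² = (1×0.0251)² = 0.000630
δp/p = √(0.00886) = 0.0941
p = 66.4 kg·m/s, so δp = 0.0941 × 66.4 = 6.25 kg·m/s.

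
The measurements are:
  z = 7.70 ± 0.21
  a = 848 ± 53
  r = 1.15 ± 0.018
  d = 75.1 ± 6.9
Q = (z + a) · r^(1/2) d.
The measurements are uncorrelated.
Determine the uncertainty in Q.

Let u = z + a = 856. δu = √(δz² + δa²) = √(0.0441 + 2810) = 53.0, so δu/u = 0.0619.
Q is then a monomial in u, r, d:
δQ/Q = √((δu/u)² + (½·δr/r)² + (1·δd/d)²) = √(0.00384 + 6.12e-05 + 0.00844) = 0.111
Q = 68900, so δQ = 0.111 × 68900 = 7660.

7660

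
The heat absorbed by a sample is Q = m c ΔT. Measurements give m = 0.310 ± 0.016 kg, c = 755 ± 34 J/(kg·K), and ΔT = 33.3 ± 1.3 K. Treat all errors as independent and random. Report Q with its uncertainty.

7790 ± 614 J

Q is a product of powers, so relative uncertainties combine in quadrature:
  (1·δm/m)² = (1×0.0516)² = 0.00266;  (1·δc/c)² = (1×0.0450)² = 0.00203;  (1·δΔT/ΔT)² = (1×0.0390)² = 0.00152
δQ/Q = √(0.00622) = 0.0788
Q = 7790 J, so δQ = 0.0788 × 7790 = 614 J.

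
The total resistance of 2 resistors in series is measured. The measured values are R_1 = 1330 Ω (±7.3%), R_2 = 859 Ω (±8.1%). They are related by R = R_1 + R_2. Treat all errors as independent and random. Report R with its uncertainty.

2190 ± 119 Ω

Each term contributes (cᵢ δxᵢ)² to (δR)²:
  (δR_1)² = 9430;  (δR_2)² = 4840
δR = √(14300) = 119 Ω
R = 2190 Ω.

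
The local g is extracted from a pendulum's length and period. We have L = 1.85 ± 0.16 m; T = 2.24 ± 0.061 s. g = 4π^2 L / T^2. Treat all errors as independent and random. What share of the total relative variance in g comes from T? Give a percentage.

(δg/g)² = (1·δL/L)² + (-2·δT/T)²
  L term: (1×0.0865)² = 0.00748
  T term: (-2×0.0272)² = 0.00297
Total = 0.0104. Share from T = 0.00297/0.0104 = 0.284.

28.4%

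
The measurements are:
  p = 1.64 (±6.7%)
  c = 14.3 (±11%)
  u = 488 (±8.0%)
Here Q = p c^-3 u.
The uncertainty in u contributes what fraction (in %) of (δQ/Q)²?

(δQ/Q)² = (1·δp/p)² + (-3·δc/c)² + (1·δu/u)²
  p term: (1×0.0670)² = 0.00449
  c term: (-3×0.110)² = 0.109
  u term: (1×0.0800)² = 0.00640
Total = 0.120. Share from u = 0.00640/0.120 = 0.0534.

5.34%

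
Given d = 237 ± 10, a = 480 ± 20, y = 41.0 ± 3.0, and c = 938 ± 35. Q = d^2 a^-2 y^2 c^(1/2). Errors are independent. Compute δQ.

Since Q is a product/quotient, work with relative uncertainties:
  (2·δd/d)² = (2×0.0422)² = 0.00712;  (-2·δa/a)² = (-2×0.0417)² = 0.00694;  (2·δy/y)² = (2×0.0732)² = 0.0214;  (½·δc/c)² = (0.5×0.0373)² = 0.000348
δQ/Q = √(0.0358) = 0.189
Q = 12600, so δQ = 0.189 × 12600 = 2380.

2380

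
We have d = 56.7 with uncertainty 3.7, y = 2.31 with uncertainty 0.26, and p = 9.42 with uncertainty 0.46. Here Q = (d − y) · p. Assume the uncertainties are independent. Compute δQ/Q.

0.0839

Let u = d − y = 54.4. δu = √(δd² + δy²) = √(13.7 + 0.0676) = 3.71, so δu/u = 0.0682.
Q is then a monomial in u, p:
δQ/Q = √((δu/u)² + (1·δp/p)²) = √(0.00465 + 0.00238) = 0.0839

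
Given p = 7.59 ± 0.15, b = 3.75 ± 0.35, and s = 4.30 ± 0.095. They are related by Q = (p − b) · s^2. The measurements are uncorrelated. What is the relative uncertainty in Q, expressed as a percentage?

10.9%

Let u = p − b = 3.84. δu = √(δp² + δb²) = √(0.0225 + 0.122) = 0.381, so δu/u = 0.0992.
Q is then a monomial in u, s:
δQ/Q = √((δu/u)² + (2·δs/s)²) = √(0.00983 + 0.00195) = 0.109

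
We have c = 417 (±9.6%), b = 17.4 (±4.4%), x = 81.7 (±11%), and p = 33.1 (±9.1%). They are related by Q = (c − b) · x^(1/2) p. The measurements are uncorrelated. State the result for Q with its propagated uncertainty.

Let u = c − b = 400. δu = √(δc² + δb²) = √(1600 + 0.586) = 40.0, so δu/u = 0.100.
Q is then a monomial in u, x, p:
δQ/Q = √((δu/u)² + (½·δx/x)² + (1·δp/p)²) = √(0.0100 + 0.00302 + 0.00828) = 0.146
Q = 1.2e+05, so δQ = 0.146 × 1.2e+05 = 17500.

(1.20 ± 0.175) × 10^5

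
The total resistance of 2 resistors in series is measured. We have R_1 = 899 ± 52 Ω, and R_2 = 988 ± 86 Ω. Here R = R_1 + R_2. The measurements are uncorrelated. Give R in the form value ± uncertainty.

Each term contributes (cᵢ δxᵢ)² to (δR)²:
  (δR_1)² = 2700;  (δR_2)² = 7400
δR = √(10100) = 100 Ω
R = 1890 Ω.

1890 ± 100 Ω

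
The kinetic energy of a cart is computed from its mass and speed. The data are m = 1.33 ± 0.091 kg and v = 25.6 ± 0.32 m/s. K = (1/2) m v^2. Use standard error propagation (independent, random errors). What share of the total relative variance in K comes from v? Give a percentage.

(δK/K)² = (1·δm/m)² + (2·δv/v)²
  m term: (1×0.0684)² = 0.00468
  v term: (2×0.0125)² = 0.000625
Total = 0.00531. Share from v = 0.000625/0.00531 = 0.118.

11.8%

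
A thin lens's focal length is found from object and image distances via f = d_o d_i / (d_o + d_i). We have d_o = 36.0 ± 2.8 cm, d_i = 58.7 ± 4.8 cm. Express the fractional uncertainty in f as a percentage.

5.74%

∂f/∂d_o = (d_i/(d_o+d_i))² = 0.384;  ∂f/∂d_i = (d_o/(d_o+d_i))² = 0.145
δf = √((∂f/∂d_o · δd_o)² + (∂f/∂d_i · δd_i)²) = √(1.16 + 0.481) = 1.28 cm
f = 22.3 cm, so δf/f = 1.28/22.3 = 0.0574.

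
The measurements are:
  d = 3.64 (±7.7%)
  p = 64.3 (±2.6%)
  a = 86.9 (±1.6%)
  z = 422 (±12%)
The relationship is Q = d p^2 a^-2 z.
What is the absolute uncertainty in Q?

130

Relative error in a monomial: (δQ/Q)² = Σ (nᵢ · δxᵢ/xᵢ)².
  (1·δd/d)² = (1×0.0770)² = 0.00593;  (2·δp/p)² = (2×0.0260)² = 0.00270;  (-2·δa/a)² = (-2×0.0160)² = 0.00102;  (1·δz/z)² = (1×0.120)² = 0.0144
δQ/Q = √(0.0241) = 0.155
Q = 841, so δQ = 0.155 × 841 = 130.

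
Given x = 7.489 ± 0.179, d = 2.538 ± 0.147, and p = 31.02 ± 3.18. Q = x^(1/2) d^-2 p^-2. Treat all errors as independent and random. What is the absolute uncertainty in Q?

0.000104

Relative error in a monomial: (δQ/Q)² = Σ (nᵢ · δxᵢ/xᵢ)².
  (½·δx/x)² = (0.5×0.0239)² = 0.000143;  (-2·δd/d)² = (-2×0.0579)² = 0.0134;  (-2·δp/p)² = (-2×0.103)² = 0.0420
δQ/Q = √(0.0556) = 0.236
Q = 0.0004415, so δQ = 0.236 × 0.0004415 = 0.000104.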